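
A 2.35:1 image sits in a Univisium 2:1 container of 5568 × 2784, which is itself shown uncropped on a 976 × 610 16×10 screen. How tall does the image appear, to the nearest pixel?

First fit — 2.35:1 into 5568×2784 spans the width: 5568.00 × 2369.36.
The Univisium 2:1 canvas is width-limited in 976×610, giving 976.00 × 488.00; scale factor 0.1753.
Applying the same ×0.1753: 2369.36 → 415.32.

415 px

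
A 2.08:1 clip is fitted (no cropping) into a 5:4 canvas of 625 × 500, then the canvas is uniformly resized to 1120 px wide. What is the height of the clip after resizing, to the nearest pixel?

At 625×500 the clip is width-limited, so height = 625 / 2.080 ≈ 300.48 px.
The frame scales by 1120/625 = 1.7920; 300.48 × 1.7920 ≈ 538.46 px.

538 px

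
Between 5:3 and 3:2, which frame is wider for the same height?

5:3

5:3 = 1.667 and 3:2 = 1.5; 1.667 > 1.5.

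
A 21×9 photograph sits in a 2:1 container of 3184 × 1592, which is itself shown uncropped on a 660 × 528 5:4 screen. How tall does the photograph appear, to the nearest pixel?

21×9 in 3184×1592: fills the width, so the photograph is 3184.00 × 1364.57.
2:1 in 660×528: fills the width, so the intermediate becomes 660.00 × 330.00 — a scale of ×0.2073.
The photograph scales with it: height 1364.57 × 0.2073 ≈ 282.86.

283 px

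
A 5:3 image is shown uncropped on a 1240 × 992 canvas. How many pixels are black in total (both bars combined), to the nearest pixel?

307520 pixels

Since 1.667 > 1.250, the image is width-limited.
Content height = 1240 × 3/5 ≈ 744.0000 px.
992 − 744.0000 = 248.0000 px of bars.
That's 248.0000 × 1240 ≈ 307520 black pixels.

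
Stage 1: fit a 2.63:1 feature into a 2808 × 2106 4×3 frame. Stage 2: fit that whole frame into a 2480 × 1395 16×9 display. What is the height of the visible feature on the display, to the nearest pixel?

2.63:1 in 2808×2106: fills the width, so the feature is 2808.00 × 1067.68.
The 4×3 canvas is height-limited in 2480×1395, giving 1860.00 × 1395.00; scale factor 0.6624.
The feature scales with it: height 1067.68 × 0.6624 ≈ 707.22.

707 px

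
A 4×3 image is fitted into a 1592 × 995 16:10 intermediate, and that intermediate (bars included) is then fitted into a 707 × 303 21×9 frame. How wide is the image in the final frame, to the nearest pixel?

4×3 in 1592×995: fills the height, so the image is 1326.67 × 995.00.
The 16:10 canvas is height-limited in 707×303, giving 484.80 × 303.00; scale factor 0.3045.
Applying the same ×0.3045: 1326.67 → 404.00.

404 px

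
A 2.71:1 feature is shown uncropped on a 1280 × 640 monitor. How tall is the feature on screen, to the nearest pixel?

472 px

2.71:1 is wider than 2:1, so it spans the full width.
The feature is 1280 / 2.710 ≈ 472.32 px tall.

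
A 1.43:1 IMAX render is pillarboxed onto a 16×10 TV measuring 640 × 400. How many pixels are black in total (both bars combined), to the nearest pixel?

Since 1.430 < 1.600, the render is height-limited.
The render is 400 × 1.430 ≈ 572.0000 px wide.
Black = 640 − 572.0000 = 68.0000 px.
Across the 400-px span: 68.0000 × 400 ≈ 27200 px.

27200 pixels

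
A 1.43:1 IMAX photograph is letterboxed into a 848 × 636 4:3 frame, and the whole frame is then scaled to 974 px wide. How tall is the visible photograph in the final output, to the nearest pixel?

Fitted into 848×636, the photograph spans the width; its height is 848 / 1.430 ≈ 593.01 px.
Resizing to 974 px wide multiplies everything by 1.1486: 593.01 → 681.12 px.

681 px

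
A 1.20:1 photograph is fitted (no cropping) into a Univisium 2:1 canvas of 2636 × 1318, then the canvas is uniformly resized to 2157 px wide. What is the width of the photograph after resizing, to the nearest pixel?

1294 px

In the 2636×1318 frame the photograph fills the height: width = 1318 × 1.200 ≈ 1581.60 px.
The frame scales by 2157/2636 = 0.8183; 1581.60 × 0.8183 ≈ 1294.20 px.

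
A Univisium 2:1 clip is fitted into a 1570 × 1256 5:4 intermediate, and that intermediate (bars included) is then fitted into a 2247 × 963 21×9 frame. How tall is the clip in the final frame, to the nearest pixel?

602 px

First fit — Univisium 2:1 into 1570×1256 spans the width: 1570.00 × 785.00.
Second fit — the 5:4 canvas into 2247×963 spans the height: 1203.75 × 963.00 (×0.7667 from 1570×1256).
The clip scales with it: height 785.00 × 0.7667 ≈ 601.88.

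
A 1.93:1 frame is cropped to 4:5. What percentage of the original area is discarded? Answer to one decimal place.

Going from 1.93:1 to 4:5 means cutting width while keeping height.
(0.800)/(1.930) ≈ 0.415 of the area survives, leaving 58.55% discarded.

58.5%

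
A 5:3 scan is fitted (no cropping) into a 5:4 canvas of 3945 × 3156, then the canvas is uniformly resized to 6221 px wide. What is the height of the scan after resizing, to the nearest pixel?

In the 3945×3156 frame the scan fills the width: height = 3945 × 3/5 ≈ 2367.00 px.
Scaling 3945 → 6221 is ×1.5769, so the height becomes 2367.00 × 1.5769 ≈ 3732.60 px.

3733 px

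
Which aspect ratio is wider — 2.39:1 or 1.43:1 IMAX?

2.39:1

2.39 and 1.43; 2.39 > 1.43.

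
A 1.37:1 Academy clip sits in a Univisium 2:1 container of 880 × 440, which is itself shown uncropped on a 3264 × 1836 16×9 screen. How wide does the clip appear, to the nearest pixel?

1.37:1 Academy in 880×440: fills the height, so the clip is 602.80 × 440.00.
Univisium 2:1 in 3264×1836: fills the width, so the intermediate becomes 3264.00 × 1632.00 — a scale of ×3.7091.
So the clip's width is 602.80 × 3.7091 ≈ 2235.84.

2236 px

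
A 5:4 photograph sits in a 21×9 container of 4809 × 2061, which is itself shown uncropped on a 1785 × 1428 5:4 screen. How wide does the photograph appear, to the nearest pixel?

956 px

5:4 in 4809×2061: fills the height, so the photograph is 2576.25 × 2061.00.
21×9 in 1785×1428: fills the width, so the intermediate becomes 1785.00 × 765.00 — a scale of ×0.3712.
Applying the same ×0.3712: 2576.25 → 956.25.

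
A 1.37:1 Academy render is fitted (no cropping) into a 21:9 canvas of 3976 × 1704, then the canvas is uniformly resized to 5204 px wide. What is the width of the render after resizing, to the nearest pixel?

3055 px

At 3976×1704 the render is height-limited, so width = 1704 × 1.370 ≈ 2334.48 px.
Scaling 3976 → 5204 is ×1.3089, so the width becomes 2334.48 × 1.3089 ≈ 3055.49 px.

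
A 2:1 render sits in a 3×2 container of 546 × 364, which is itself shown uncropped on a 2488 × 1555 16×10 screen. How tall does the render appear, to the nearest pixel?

1166 px

2:1 in 546×364: fills the width, so the render is 546.00 × 273.00.
The 3×2 canvas is height-limited in 2488×1555, giving 2332.50 × 1555.00; scale factor 4.2720.
The render scales with it: height 273.00 × 4.2720 ≈ 1166.25.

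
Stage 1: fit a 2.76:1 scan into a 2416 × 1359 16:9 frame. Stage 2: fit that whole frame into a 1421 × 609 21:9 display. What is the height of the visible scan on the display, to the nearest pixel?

Inside the 2416×1359 canvas the scan is width-limited at 2416.00 × 875.36.
The 16:9 canvas is height-limited in 1421×609, giving 1082.67 × 609.00; scale factor 0.4481.
Applying the same ×0.4481: 875.36 → 392.27.

392 px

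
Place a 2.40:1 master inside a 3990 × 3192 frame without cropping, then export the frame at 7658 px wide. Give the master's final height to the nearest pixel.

In the 3990×3192 frame the master fills the width: height = 3990 / 2.400 ≈ 1662.50 px.
Scaling 3990 → 7658 is ×1.9193, so the height becomes 1662.50 × 1.9193 ≈ 3190.83 px.

3191 px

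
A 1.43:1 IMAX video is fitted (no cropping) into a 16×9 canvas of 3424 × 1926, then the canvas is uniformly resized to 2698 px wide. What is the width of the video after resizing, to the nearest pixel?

2170 px

Fitted into 3424×1926, the video spans the height; its width is 1926 × 1.430 ≈ 2754.18 px.
The frame scales by 2698/3424 = 0.7880; 2754.18 × 0.7880 ≈ 2170.20 px.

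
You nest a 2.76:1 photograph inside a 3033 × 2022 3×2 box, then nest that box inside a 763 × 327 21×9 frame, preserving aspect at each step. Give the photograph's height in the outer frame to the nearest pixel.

178 px

2.76:1 in 3033×2022: fills the width, so the photograph is 3033.00 × 1098.91.
Second fit — the 3×2 canvas into 763×327 spans the height: 490.50 × 327.00 (×0.1617 from 3033×2022).
So the photograph's height is 1098.91 × 0.1617 ≈ 177.72.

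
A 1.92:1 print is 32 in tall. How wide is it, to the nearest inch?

At 1.92:1, 32 × 1.920 ≈ 61.44.

61 in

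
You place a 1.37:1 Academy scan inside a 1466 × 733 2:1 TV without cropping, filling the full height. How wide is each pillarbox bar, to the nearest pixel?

231 px

That makes the image 1004.21 px wide (733 × 1.370).
Black = 1466 − 1004.21 = 461.79 px, or 230.90 per bar.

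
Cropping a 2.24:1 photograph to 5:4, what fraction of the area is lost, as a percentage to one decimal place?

5:4 is narrower than 2.24:1, so the crop keeps the full height and trims the width.
Fraction kept = (1.250)/(2.240) ≈ 55.80%, so 44.20% is lost.

44.2%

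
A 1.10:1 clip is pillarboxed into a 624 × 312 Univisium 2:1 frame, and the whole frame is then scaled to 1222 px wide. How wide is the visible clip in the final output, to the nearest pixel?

672 px

At 624×312 the clip is height-limited, so width = 312 × 1.100 ≈ 343.20 px.
The frame scales by 1222/624 = 1.9583; 343.20 × 1.9583 ≈ 672.10 px.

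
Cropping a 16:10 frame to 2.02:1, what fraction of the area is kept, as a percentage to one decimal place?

The width stays; only height is cut (since 2.02:1 is wider than 16:10).
Fraction kept = (1.600)/(2.020) ≈ 79.21%.

79.2%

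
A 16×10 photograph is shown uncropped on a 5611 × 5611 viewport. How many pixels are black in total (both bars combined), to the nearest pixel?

11806245 pixels

Since 1.600 > 1.000, the photograph is width-limited.
The photograph is 5611 × 10/16 ≈ 3506.8750 px tall.
Leftover height: 5611 − 3506.8750 = 2104.1250 px.
That's 2104.1250 × 5611 ≈ 11806245 black pixels.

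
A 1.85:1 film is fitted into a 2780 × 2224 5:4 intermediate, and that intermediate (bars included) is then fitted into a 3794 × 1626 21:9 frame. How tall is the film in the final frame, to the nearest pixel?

1.85:1 in 2780×2224: fills the width, so the film is 2780.00 × 1502.70.
Second fit — the 5:4 canvas into 3794×1626 spans the height: 2032.50 × 1626.00 (×0.7311 from 2780×2224).
The film scales with it: height 1502.70 × 0.7311 ≈ 1098.65.

1099 px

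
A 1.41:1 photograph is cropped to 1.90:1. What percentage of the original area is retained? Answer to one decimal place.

74.2%

Going from 1.41:1 to 1.90:1 means cutting height while keeping width.
Fraction kept = (1.410)/(1.900) ≈ 74.21%.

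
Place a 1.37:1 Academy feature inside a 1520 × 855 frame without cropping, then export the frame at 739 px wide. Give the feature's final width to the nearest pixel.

Fitted into 1520×855, the feature spans the height; its width is 855 × 1.370 ≈ 1171.35 px.
Resizing to 739 px wide multiplies everything by 0.4862: 1171.35 → 569.49 px.

569 px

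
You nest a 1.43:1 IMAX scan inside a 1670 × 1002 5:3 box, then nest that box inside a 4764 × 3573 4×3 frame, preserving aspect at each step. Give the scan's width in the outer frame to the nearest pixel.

4088 px

1.43:1 IMAX in 1670×1002: fills the height, so the scan is 1432.86 × 1002.00.
Second fit — the 5:3 canvas into 4764×3573 spans the width: 4764.00 × 2858.40 (×2.8527 from 1670×1002).
The scan scales with it: width 1432.86 × 2.8527 ≈ 4087.51.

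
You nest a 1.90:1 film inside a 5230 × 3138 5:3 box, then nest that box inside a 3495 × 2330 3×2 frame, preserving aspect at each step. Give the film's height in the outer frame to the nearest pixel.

Inside the 5230×3138 canvas the film is width-limited at 5230.00 × 2752.63.
The 5:3 canvas is width-limited in 3495×2330, giving 3495.00 × 2097.00; scale factor 0.6683.
The film scales with it: height 2752.63 × 0.6683 ≈ 1839.47.

1839 px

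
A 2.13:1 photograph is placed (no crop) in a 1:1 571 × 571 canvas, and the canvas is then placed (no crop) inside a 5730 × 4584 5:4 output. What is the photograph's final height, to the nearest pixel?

2.13:1 in 571×571: fills the width, so the photograph is 571.00 × 268.08.
Second fit — the 1:1 canvas into 5730×4584 spans the height: 4584.00 × 4584.00 (×8.0280 from 571×571).
So the photograph's height is 268.08 × 8.0280 ≈ 2152.11.

2152 px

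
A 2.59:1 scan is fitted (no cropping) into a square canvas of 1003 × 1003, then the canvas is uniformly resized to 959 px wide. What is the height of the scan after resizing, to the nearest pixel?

Fitted into 1003×1003, the scan spans the width; its height is 1003 / 2.590 ≈ 387.26 px.
The frame scales by 959/1003 = 0.9561; 387.26 × 0.9561 ≈ 370.27 px.

370 px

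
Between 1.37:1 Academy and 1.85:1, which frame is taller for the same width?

1.37 and 1.85; 1.85 > 1.37. The smaller width-to-height ratio is the taller frame.

1.37:1 Academy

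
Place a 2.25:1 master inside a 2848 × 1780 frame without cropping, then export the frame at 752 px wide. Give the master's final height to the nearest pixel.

334 px

In the 2848×1780 frame the master fills the width: height = 2848 / 2.250 ≈ 1265.78 px.
Scaling 2848 → 752 is ×0.2640, so the height becomes 1265.78 × 0.2640 ≈ 334.22 px.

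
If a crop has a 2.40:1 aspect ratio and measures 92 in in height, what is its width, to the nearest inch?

92 × 2.400 = 220.80.

221 in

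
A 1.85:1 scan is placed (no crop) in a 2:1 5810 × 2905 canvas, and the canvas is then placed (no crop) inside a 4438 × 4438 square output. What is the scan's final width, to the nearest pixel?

4105 px

Inside the 5810×2905 canvas the scan is height-limited at 5374.25 × 2905.00.
Second fit — the 2:1 canvas into 4438×4438 spans the width: 4438.00 × 2219.00 (×0.7639 from 5810×2905).
So the scan's width is 5374.25 × 0.7639 ≈ 4105.15.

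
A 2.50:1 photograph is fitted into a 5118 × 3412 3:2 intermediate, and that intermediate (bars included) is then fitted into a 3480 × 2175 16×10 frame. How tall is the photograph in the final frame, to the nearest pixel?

Inside the 5118×3412 canvas the photograph is width-limited at 5118.00 × 2047.20.
The 3:2 canvas is height-limited in 3480×2175, giving 3262.50 × 2175.00; scale factor 0.6375.
Applying the same ×0.6375: 2047.20 → 1305.00.

1305 px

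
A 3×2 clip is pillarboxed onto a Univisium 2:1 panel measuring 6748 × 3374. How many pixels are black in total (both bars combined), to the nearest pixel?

5691938 pixels

Since 1.500 < 2.000, the clip is height-limited.
The clip is 3374 × 3/2 ≈ 5061.0000 px wide.
6748 − 5061.0000 = 1687.0000 px of bars.
That's 1687.0000 × 3374 ≈ 5691938 black pixels.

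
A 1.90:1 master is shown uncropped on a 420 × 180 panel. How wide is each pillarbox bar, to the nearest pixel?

39 px

Since 1.900 < 2.333, the master is height-limited.
That makes the image 342.00 px wide (180 × 1.900).
Black = 420 − 342.00 = 78.00 px, or 39.00 per bar.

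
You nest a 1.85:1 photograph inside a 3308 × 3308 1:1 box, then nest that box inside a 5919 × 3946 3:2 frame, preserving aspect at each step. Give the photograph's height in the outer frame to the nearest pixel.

1.85:1 in 3308×3308: fills the width, so the photograph is 3308.00 × 1788.11.
The 1:1 canvas is height-limited in 5919×3946, giving 3946.00 × 3946.00; scale factor 1.1929.
The photograph scales with it: height 1788.11 × 1.1929 ≈ 2132.97.

2133 px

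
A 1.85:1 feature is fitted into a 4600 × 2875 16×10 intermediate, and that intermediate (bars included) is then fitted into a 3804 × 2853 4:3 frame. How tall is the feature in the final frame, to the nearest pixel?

1.85:1 in 4600×2875: fills the width, so the feature is 4600.00 × 2486.49.
16×10 in 3804×2853: fills the width, so the intermediate becomes 3804.00 × 2377.50 — a scale of ×0.8270.
So the feature's height is 2486.49 × 0.8270 ≈ 2056.22.

2056 px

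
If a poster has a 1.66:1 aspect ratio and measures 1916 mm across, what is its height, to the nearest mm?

Height = 1916 / 1.660 = 1154.22.

1154 mm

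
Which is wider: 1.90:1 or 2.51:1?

2.51:1

1.9 and 2.51; 2.51 > 1.9.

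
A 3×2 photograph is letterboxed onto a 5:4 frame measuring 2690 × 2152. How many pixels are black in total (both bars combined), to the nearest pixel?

Since 1.500 > 1.250, the photograph is width-limited.
That makes the image 1793.3333 px tall (2690 × 2/3).
Black = 2152 − 1793.3333 = 358.6667 px.
Bar area = 358.6667 × 2690 ≈ 964813 px.

964813 pixels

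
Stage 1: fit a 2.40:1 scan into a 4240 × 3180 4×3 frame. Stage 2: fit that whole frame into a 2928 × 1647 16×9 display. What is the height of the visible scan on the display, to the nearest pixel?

915 px

First fit — 2.40:1 into 4240×3180 spans the width: 4240.00 × 1766.67.
The 4×3 canvas is height-limited in 2928×1647, giving 2196.00 × 1647.00; scale factor 0.5179.
Applying the same ×0.5179: 1766.67 → 915.00.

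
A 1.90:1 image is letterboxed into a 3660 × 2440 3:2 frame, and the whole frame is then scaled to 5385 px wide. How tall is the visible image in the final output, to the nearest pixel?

2834 px

At 3660×2440 the image is width-limited, so height = 3660 / 1.900 ≈ 1926.32 px.
Resizing to 5385 px wide multiplies everything by 1.4713: 1926.32 → 2834.21 px.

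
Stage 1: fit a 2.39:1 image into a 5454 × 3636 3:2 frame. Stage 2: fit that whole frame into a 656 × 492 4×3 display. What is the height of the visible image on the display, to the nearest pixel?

First fit — 2.39:1 into 5454×3636 spans the width: 5454.00 × 2282.01.
The 3:2 canvas is width-limited in 656×492, giving 656.00 × 437.33; scale factor 0.1203.
The image scales with it: height 2282.01 × 0.1203 ≈ 274.48.

274 px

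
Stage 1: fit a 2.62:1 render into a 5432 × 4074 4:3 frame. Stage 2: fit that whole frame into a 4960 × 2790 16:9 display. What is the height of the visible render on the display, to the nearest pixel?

2.62:1 in 5432×4074: fills the width, so the render is 5432.00 × 2073.28.
The 4:3 canvas is height-limited in 4960×2790, giving 3720.00 × 2790.00; scale factor 0.6848.
The render scales with it: height 2073.28 × 0.6848 ≈ 1419.85.

1420 px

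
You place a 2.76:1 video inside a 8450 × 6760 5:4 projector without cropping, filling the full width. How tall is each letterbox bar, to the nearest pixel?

The video is 8450 / 2.760 ≈ 3061.59 px tall.
Leftover height: 6760 − 3061.59 = 3698.41 px → 1849.20 each side.

1849 px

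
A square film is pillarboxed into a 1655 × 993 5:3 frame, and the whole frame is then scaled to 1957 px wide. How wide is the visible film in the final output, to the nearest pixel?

1174 px

Fitted into 1655×993, the film spans the height; its width is 993 × 1/1 ≈ 993.00 px.
The frame scales by 1957/1655 = 1.1825; 993.00 × 1.1825 ≈ 1174.20 px.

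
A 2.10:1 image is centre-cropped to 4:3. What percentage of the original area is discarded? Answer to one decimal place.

36.5%

4:3 is narrower than 2.10:1, so the crop keeps the full height and trims the width.
(1.333)/(2.100) ≈ 0.635 of the area survives, leaving 36.51% discarded.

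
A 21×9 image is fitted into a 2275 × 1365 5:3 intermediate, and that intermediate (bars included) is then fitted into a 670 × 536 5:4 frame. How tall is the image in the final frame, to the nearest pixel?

287 px

21×9 in 2275×1365: fills the width, so the image is 2275.00 × 975.00.
Second fit — the 5:3 canvas into 670×536 spans the width: 670.00 × 402.00 (×0.2945 from 2275×1365).
Applying the same ×0.2945: 975.00 → 287.14.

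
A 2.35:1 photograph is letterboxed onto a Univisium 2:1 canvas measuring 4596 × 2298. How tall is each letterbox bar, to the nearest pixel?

171 px

Since 2.350 > 2.000, the photograph is width-limited.
The photograph is 4596 / 2.350 ≈ 1955.74 px tall.
Leftover height: 2298 − 1955.74 = 342.26 px → 171.13 each side.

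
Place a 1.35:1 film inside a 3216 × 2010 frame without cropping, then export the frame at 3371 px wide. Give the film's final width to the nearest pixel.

At 3216×2010 the film is height-limited, so width = 2010 × 1.350 ≈ 2713.50 px.
Scaling 3216 → 3371 is ×1.0482, so the width becomes 2713.50 × 1.0482 ≈ 2844.28 px.

2844 px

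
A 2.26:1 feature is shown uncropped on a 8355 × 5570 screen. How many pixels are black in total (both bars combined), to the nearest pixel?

15649728 pixels

2.26:1 (2.260) > 3×2 (1.500), so the feature fills the width.
That makes the image 3696.9027 px tall (8355 / 2.260).
Leftover height: 5570 − 3696.9027 = 1873.0973 px.
Bar area = 1873.0973 × 8355 ≈ 15649728 px.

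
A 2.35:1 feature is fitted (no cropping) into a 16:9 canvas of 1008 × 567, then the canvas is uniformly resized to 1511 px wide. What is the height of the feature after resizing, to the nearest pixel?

643 px

Fitted into 1008×567, the feature spans the width; its height is 1008 / 2.350 ≈ 428.94 px.
The frame scales by 1511/1008 = 1.4990; 428.94 × 1.4990 ≈ 642.98 px.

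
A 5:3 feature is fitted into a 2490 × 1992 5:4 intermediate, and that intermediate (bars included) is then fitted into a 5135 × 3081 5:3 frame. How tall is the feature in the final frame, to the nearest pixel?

Inside the 2490×1992 canvas the feature is width-limited at 2490.00 × 1494.00.
Second fit — the 5:4 canvas into 5135×3081 spans the height: 3851.25 × 3081.00 (×1.5467 from 2490×1992).
Applying the same ×1.5467: 1494.00 → 2310.75.

2311 px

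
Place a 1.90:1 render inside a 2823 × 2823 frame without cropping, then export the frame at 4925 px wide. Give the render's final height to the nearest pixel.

In the 2823×2823 frame the render fills the width: height = 2823 / 1.900 ≈ 1485.79 px.
The frame scales by 4925/2823 = 1.7446; 1485.79 × 1.7446 ≈ 2592.11 px.

2592 px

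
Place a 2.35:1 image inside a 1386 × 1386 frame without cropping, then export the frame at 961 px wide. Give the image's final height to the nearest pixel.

Fitted into 1386×1386, the image spans the width; its height is 1386 / 2.350 ≈ 589.79 px.
Scaling 1386 → 961 is ×0.6934, so the height becomes 589.79 × 0.6934 ≈ 408.94 px.

409 px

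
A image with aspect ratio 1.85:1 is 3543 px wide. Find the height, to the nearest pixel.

3543 / 1.850 = 1915.14.

1915 px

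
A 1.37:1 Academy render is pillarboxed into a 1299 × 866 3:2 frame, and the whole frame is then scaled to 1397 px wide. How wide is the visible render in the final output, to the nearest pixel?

1276 px

Fitted into 1299×866, the render spans the height; its width is 866 × 1.370 ≈ 1186.42 px.
Resizing to 1397 px wide multiplies everything by 1.0754: 1186.42 → 1275.93 px.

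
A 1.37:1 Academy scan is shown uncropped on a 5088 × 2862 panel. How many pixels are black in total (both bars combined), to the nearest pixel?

1.37:1 Academy is narrower than 16:9, so it spans the full height.
Content width = 2862 × 1.370 ≈ 3920.9400 px.
5088 − 3920.9400 = 1167.0600 px of bars.
Across the 2862-px span: 1167.0600 × 2862 ≈ 3340126 px.

3340126 pixels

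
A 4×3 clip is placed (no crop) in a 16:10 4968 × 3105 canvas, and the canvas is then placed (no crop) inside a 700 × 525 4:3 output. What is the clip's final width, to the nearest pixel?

583 px

First fit — 4×3 into 4968×3105 spans the height: 4140.00 × 3105.00.
Second fit — the 16:10 canvas into 700×525 spans the width: 700.00 × 437.50 (×0.1409 from 4968×3105).
The clip scales with it: width 4140.00 × 0.1409 ≈ 583.33.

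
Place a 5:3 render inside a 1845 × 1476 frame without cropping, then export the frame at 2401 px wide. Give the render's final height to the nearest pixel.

In the 1845×1476 frame the render fills the width: height = 1845 × 3/5 ≈ 1107.00 px.
Resizing to 2401 px wide multiplies everything by 1.3014: 1107.00 → 1440.60 px.

1441 px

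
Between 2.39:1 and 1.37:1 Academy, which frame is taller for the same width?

1.37:1 Academy

2.39 and 1.37; 2.39 > 1.37. The smaller width-to-height ratio is the taller frame.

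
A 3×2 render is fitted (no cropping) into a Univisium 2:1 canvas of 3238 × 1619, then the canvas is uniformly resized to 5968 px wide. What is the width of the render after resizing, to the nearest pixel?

Fitted into 3238×1619, the render spans the height; its width is 1619 × 3/2 ≈ 2428.50 px.
Resizing to 5968 px wide multiplies everything by 1.8431: 2428.50 → 4476.00 px.

4476 px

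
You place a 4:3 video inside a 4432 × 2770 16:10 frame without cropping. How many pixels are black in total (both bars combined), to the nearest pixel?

4:3 (1.333) < 16:10 (1.600), so the video fills the height.
Content width = 2770 × 4/3 ≈ 3693.3333 px.
Black = 4432 − 3693.3333 = 738.6667 px.
Bar area = 738.6667 × 2770 ≈ 2046107 px.

2046107 pixels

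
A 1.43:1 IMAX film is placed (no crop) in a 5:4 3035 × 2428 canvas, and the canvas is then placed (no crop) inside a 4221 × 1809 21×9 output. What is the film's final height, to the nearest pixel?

1581 px

1.43:1 IMAX in 3035×2428: fills the width, so the film is 3035.00 × 2122.38.
The 5:4 canvas is height-limited in 4221×1809, giving 2261.25 × 1809.00; scale factor 0.7451.
So the film's height is 2122.38 × 0.7451 ≈ 1581.29.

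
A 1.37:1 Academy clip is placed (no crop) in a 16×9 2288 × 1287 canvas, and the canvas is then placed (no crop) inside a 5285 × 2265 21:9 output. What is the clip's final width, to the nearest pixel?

1.37:1 Academy in 2288×1287: fills the height, so the clip is 1763.19 × 1287.00.
The 16×9 canvas is height-limited in 5285×2265, giving 4026.67 × 2265.00; scale factor 1.7599.
Applying the same ×1.7599: 1763.19 → 3103.05.

3103 px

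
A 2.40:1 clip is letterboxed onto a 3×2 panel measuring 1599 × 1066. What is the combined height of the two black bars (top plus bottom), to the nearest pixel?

2.40:1 (2.400) > 3×2 (1.500), so the clip fills the width.
That makes the image 666.25 px tall (1599 / 2.400).
1066 − 666.25 = 399.75 px of bars.

400 px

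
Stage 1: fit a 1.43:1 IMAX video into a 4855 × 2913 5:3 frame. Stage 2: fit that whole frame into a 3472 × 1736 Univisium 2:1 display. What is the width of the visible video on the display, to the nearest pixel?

1.43:1 IMAX in 4855×2913: fills the height, so the video is 4165.59 × 2913.00.
5:3 in 3472×1736: fills the height, so the intermediate becomes 2893.33 × 1736.00 — a scale of ×0.5959.
The video scales with it: width 4165.59 × 0.5959 ≈ 2482.48.

2482 px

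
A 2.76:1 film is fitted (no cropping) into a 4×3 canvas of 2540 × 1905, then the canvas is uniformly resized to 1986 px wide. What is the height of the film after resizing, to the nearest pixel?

720 px

Fitted into 2540×1905, the film spans the width; its height is 2540 / 2.760 ≈ 920.29 px.
The frame scales by 1986/2540 = 0.7819; 920.29 × 0.7819 ≈ 719.57 px.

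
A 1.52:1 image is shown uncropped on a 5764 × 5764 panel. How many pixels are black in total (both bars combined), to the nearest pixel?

11366001 pixels

Since 1.520 > 1.000, the image is width-limited.
The image is 5764 / 1.520 ≈ 3792.1053 px tall.
Leftover height: 5764 − 3792.1053 = 1971.8947 px.
That's 1971.8947 × 5764 ≈ 11366001 black pixels.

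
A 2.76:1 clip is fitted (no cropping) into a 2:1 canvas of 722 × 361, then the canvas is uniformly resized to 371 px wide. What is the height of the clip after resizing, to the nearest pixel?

134 px

In the 722×361 frame the clip fills the width: height = 722 / 2.760 ≈ 261.59 px.
The frame scales by 371/722 = 0.5139; 261.59 × 0.5139 ≈ 134.42 px.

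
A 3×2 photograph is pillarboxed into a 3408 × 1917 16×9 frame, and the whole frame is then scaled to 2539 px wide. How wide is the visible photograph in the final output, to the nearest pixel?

2142 px

Fitted into 3408×1917, the photograph spans the height; its width is 1917 × 3/2 ≈ 2875.50 px.
The frame scales by 2539/3408 = 0.7450; 2875.50 × 0.7450 ≈ 2142.28 px.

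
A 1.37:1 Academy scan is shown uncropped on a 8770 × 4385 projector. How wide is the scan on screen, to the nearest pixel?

6007 px

1.37:1 Academy (1.370) < Univisium 2:1 (2.000), so the scan fills the height.
The scan is 4385 × 1.370 ≈ 6007.45 px wide.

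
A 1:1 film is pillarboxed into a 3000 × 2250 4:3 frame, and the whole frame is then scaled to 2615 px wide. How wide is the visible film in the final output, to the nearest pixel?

Fitted into 3000×2250, the film spans the height; its width is 2250 × 1/1 ≈ 2250.00 px.
Scaling 3000 → 2615 is ×0.8717, so the width becomes 2250.00 × 0.8717 ≈ 1961.25 px.

1961 px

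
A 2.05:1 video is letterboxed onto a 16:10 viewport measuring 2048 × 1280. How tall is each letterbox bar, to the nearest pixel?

140 px

2.05:1 (2.050) > 16:10 (1.600), so the video fills the width.
Content height = 2048 / 2.050 ≈ 999.02 px.
Leftover height: 1280 − 999.02 = 280.98 px → 140.49 each side.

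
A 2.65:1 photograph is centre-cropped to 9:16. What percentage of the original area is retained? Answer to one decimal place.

21.2%

Going from 2.65:1 to 9:16 means cutting width while keeping height.
Fraction kept = (0.562)/(2.650) ≈ 21.23%.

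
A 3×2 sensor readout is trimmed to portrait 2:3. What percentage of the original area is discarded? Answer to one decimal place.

Going from 3×2 to portrait 2:3 means cutting width while keeping height.
Area ratio = (0.667)/(1.500) = 44.44%; the remaining 55.56% is cropped out.

55.6%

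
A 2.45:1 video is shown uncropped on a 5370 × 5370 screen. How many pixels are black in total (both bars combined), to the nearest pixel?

17066737 pixels

2.45:1 is wider than 1:1, so it spans the full width.
Content height = 5370 / 2.450 ≈ 2191.8367 px.
Leftover height: 5370 − 2191.8367 = 3178.1633 px.
That's 3178.1633 × 5370 ≈ 17066737 black pixels.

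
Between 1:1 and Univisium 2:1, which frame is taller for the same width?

1 and Univisium 2:1 = 2; 2 > 1. The smaller width-to-height ratio is the taller frame.

1:1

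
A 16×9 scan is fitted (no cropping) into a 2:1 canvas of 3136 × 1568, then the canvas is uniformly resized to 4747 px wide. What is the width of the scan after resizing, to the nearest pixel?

4220 px

In the 3136×1568 frame the scan fills the height: width = 1568 × 16/9 ≈ 2787.56 px.
Resizing to 4747 px wide multiplies everything by 1.5137: 2787.56 → 4219.56 px.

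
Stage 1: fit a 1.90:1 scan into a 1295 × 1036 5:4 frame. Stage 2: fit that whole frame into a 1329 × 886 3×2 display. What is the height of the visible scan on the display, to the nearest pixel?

583 px

First fit — 1.90:1 into 1295×1036 spans the width: 1295.00 × 681.58.
5:4 in 1329×886: fills the height, so the intermediate becomes 1107.50 × 886.00 — a scale of ×0.8552.
The scan scales with it: height 681.58 × 0.8552 ≈ 582.89.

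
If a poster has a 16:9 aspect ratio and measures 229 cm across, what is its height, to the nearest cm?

129 cm

At 16:9, 229 × 9/16 ≈ 128.81.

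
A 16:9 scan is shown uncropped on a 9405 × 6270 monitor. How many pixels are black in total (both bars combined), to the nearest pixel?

9213961 pixels

Since 1.778 > 1.500, the scan is width-limited.
The scan is 9405 × 9/16 ≈ 5290.3125 px tall.
Leftover height: 6270 − 5290.3125 = 979.6875 px.
Bar area = 979.6875 × 9405 ≈ 9213961 px.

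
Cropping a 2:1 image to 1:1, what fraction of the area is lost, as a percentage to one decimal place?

Going from 2:1 to 1:1 means cutting width while keeping height.
Area ratio = (1.000)/(2.000) = 50.00%; the remaining 50.00% is cropped out.

50.0%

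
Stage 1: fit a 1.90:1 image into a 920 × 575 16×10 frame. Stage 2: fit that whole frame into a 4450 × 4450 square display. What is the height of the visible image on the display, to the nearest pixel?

2342 px

First fit — 1.90:1 into 920×575 spans the width: 920.00 × 484.21.
The 16×10 canvas is width-limited in 4450×4450, giving 4450.00 × 2781.25; scale factor 4.8370.
Applying the same ×4.8370: 484.21 → 2342.11.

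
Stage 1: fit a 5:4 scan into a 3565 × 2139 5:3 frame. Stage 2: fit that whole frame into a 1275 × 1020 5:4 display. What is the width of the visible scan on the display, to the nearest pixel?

First fit — 5:4 into 3565×2139 spans the height: 2673.75 × 2139.00.
5:3 in 1275×1020: fills the width, so the intermediate becomes 1275.00 × 765.00 — a scale of ×0.3576.
The scan scales with it: width 2673.75 × 0.3576 ≈ 956.25.

956 px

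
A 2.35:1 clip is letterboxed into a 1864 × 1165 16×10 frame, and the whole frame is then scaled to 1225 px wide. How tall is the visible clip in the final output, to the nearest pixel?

521 px

At 1864×1165 the clip is width-limited, so height = 1864 / 2.350 ≈ 793.19 px.
Resizing to 1225 px wide multiplies everything by 0.6572: 793.19 → 521.28 px.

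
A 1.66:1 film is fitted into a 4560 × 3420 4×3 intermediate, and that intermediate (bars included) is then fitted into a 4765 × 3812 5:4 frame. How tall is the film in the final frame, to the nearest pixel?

2870 px

1.66:1 in 4560×3420: fills the width, so the film is 4560.00 × 2746.99.
4×3 in 4765×3812: fills the width, so the intermediate becomes 4765.00 × 3573.75 — a scale of ×1.0450.
The film scales with it: height 2746.99 × 1.0450 ≈ 2870.48.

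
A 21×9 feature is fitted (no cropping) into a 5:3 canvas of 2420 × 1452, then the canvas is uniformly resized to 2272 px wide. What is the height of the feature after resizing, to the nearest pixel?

974 px

At 2420×1452 the feature is width-limited, so height = 2420 × 9/21 ≈ 1037.14 px.
Resizing to 2272 px wide multiplies everything by 0.9388: 1037.14 → 973.71 px.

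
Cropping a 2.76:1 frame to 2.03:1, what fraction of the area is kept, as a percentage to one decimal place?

73.6%

Going from 2.76:1 to 2.03:1 means cutting width while keeping height.
Area ratio = (2.030)/(2.760) = 73.55% retained.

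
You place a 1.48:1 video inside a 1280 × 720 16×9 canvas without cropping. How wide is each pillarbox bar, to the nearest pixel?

107 px

1.48:1 (1.480) < 16×9 (1.778), so the video fills the height.
The video is 720 × 1.480 ≈ 1065.60 px wide.
Leftover width: 1280 − 1065.60 = 214.40 px → 107.20 each side.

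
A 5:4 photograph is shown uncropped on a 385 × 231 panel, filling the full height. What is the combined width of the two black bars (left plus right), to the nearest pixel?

96 px

The photograph is 231 × 5/4 ≈ 288.75 px wide.
385 − 288.75 = 96.25 px of bars.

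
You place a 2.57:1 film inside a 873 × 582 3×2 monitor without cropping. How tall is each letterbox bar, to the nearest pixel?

121 px

Since 2.570 > 1.500, the film is width-limited.
Content height = 873 / 2.570 ≈ 339.69 px.
582 − 339.69 = 242.31 px of bars (121.16 each).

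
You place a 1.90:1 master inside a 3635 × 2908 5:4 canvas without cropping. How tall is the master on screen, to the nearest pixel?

1913 px

Since 1.900 > 1.250, the master is width-limited.
That makes the image 1913.16 px tall (3635 / 1.900).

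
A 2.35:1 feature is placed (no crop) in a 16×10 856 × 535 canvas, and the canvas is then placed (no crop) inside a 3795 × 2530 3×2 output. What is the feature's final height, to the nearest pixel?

1615 px

2.35:1 in 856×535: fills the width, so the feature is 856.00 × 364.26.
16×10 in 3795×2530: fills the width, so the intermediate becomes 3795.00 × 2371.88 — a scale of ×4.4334.
So the feature's height is 364.26 × 4.4334 ≈ 1614.89.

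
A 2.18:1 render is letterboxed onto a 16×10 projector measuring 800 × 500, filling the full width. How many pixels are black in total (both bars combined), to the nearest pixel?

106422 pixels

The render is 800 / 2.180 ≈ 366.9725 px tall.
Leftover height: 500 − 366.9725 = 133.0275 px.
Bar area = 133.0275 × 800 ≈ 106422 px.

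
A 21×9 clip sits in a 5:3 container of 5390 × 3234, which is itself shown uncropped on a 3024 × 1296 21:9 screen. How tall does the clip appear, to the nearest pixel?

Inside the 5390×3234 canvas the clip is width-limited at 5390.00 × 2310.00.
Second fit — the 5:3 canvas into 3024×1296 spans the height: 2160.00 × 1296.00 (×0.4007 from 5390×3234).
Applying the same ×0.4007: 2310.00 → 925.71.

926 px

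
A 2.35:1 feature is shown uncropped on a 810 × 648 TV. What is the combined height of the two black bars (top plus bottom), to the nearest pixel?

2.35:1 is wider than 5:4, so it spans the full width.
Content height = 810 / 2.350 ≈ 344.68 px.
Leftover height: 648 − 344.68 = 303.32 px.

303 px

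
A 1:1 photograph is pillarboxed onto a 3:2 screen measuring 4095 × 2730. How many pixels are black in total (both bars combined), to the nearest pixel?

3726450 pixels

1:1 (1.000) < 3:2 (1.500), so the photograph fills the height.
Content width = 2730 × 1/1 ≈ 2730.0000 px.
Leftover width: 4095 − 2730.0000 = 1365.0000 px.
That's 1365.0000 × 2730 ≈ 3726450 black pixels.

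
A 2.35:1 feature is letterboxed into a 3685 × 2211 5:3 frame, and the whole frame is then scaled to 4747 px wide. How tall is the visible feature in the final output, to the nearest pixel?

Fitted into 3685×2211, the feature spans the width; its height is 3685 / 2.350 ≈ 1568.09 px.
Resizing to 4747 px wide multiplies everything by 1.2882: 1568.09 → 2020.00 px.

2020 px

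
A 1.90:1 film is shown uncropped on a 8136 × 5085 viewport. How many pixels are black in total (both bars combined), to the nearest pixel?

6532352 pixels

Since 1.900 > 1.600, the film is width-limited.
The film is 8136 / 1.900 ≈ 4282.1053 px tall.
Leftover height: 5085 − 4282.1053 = 802.8947 px.
Across the 8136-px span: 802.8947 × 8136 ≈ 6532352 px.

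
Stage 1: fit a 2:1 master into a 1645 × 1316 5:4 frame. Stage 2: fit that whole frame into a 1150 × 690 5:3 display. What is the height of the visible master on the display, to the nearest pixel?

Inside the 1645×1316 canvas the master is width-limited at 1645.00 × 822.50.
Second fit — the 5:4 canvas into 1150×690 spans the height: 862.50 × 690.00 (×0.5243 from 1645×1316).
Applying the same ×0.5243: 822.50 → 431.25.

431 px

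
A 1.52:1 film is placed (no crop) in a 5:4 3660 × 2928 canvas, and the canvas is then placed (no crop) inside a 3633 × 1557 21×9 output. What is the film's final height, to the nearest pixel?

Inside the 3660×2928 canvas the film is width-limited at 3660.00 × 2407.89.
Second fit — the 5:4 canvas into 3633×1557 spans the height: 1946.25 × 1557.00 (×0.5318 from 3660×2928).
The film scales with it: height 2407.89 × 0.5318 ≈ 1280.43.

1280 px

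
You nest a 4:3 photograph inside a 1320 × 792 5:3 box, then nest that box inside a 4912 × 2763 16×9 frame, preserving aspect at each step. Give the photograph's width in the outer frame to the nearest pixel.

Inside the 1320×792 canvas the photograph is height-limited at 1056.00 × 792.00.
Second fit — the 5:3 canvas into 4912×2763 spans the height: 4605.00 × 2763.00 (×3.4886 from 1320×792).
Applying the same ×3.4886: 1056.00 → 3684.00.

3684 px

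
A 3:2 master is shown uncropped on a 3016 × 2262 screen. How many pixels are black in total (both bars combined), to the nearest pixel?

758021 pixels

3:2 (1.500) > 4:3 (1.333), so the master fills the width.
That makes the image 2010.6667 px tall (3016 × 2/3).
Leftover height: 2262 − 2010.6667 = 251.3333 px.
That's 251.3333 × 3016 ≈ 758021 black pixels.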